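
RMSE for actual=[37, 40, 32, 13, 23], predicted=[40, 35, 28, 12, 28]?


MSE = 76/5 = 15.2
RMSE = √(76/5) = 3.8987

3.8987


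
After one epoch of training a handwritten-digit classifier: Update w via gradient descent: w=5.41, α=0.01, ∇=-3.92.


w_new = w - α·∇
= 5.41 - 0.01·-3.92
= 5.41 + 0.0392
= 5.4492

5.4492


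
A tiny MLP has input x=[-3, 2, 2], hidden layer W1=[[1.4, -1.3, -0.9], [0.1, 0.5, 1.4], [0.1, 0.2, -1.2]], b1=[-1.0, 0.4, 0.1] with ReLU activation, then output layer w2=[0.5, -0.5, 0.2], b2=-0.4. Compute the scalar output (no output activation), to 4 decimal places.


z1[0] = (1.4)·(-3) + (-1.3)·(2) + (-0.9)·(2) - 1.0 = -9.6
z1[1] = (0.1)·(-3) + (0.5)·(2) + (1.4)·(2) + 0.4 = 3.9
z1[2] = (0.1)·(-3) + (0.2)·(2) + (-1.2)·(2) + 0.1 = -2.2
h = ReLU(z1) = [0.0, 3.9, 0.0]
output = (0.5)·(0.0) + (-0.5)·(3.9) + (0.2)·(0.0) - 0.4 = -2.35

-2.35


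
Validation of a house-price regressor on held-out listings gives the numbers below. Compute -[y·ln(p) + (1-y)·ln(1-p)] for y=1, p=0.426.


BCE = -[y·ln(p) + (1-y)·ln(1-p)]
= -1·ln(0.426) - 0
= -ln(0.426) = 0.8533

0.8533


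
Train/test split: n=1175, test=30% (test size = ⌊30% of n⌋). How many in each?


Test = ⌊1175·30/100⌋ = 352
Train = 1175 - 352 = 823

Train: 823, Test: 352


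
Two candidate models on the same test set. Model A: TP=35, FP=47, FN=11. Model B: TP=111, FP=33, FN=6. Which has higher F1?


Model A: P=35/82=0.4268, R=35/46=0.7609, F1=2PR/(P+R)=2TP/(2TP+FP+FN)=70/128=0.5469
Model B: P=111/144=0.7708, R=111/117=0.9487, F1=2PR/(P+R)=2TP/(2TP+FP+FN)=222/261=0.8506
0.5469 < 0.8506 → Model B

Model B


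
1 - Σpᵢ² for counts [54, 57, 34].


Probabilities: [54/145, 57/145, 34/145] ≈ [0.3724, 0.3931, 0.2345]
Σpᵢ² = (2916 + 3249 + 1156)/145² = 7321/21025
Gini = 1 - Σpᵢ² = 1 - 7321/21025 = 0.6518

0.6518


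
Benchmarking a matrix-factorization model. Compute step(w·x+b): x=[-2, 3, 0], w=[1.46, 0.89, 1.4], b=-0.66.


z = (-2)·(1.46) + (3)·(0.89) + (0)·(1.4) - 0.66
  = -0.91
step(z) = 0 (z<0)

0


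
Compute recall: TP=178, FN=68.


Recall = TP/(TP+FN)
= 178/(178+68)
= 178/246 = 72.36%

72.36%


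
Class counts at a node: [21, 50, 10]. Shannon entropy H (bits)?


Probabilities: [21/81, 50/81, 10/81] ≈ [0.2593, 0.6173, 0.1235]
H = -((21/81)·log₂(21/81) + (50/81)·log₂(50/81) + (10/81)·log₂(10/81))
  = 1.3071 bits

1.3071 bits


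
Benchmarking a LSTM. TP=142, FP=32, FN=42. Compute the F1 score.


Precision = 142/174 = 0.8161
Recall = 142/184 = 0.7717
F1 = 2·P·R/(P+R) = 2·TP/(2·TP+FP+FN) = 284/(284+32+42) = 284/358 = 0.7933

0.7933


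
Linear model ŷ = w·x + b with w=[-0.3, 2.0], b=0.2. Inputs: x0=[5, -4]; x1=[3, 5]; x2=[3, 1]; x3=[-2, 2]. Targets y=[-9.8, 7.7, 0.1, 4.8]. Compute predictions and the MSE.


ŷ0 = (-0.3)·(5) + (2.0)·(-4) + 0.2 = -9.3
ŷ1 = (-0.3)·(3) + (2.0)·(5) + 0.2 = 9.3
ŷ2 = (-0.3)·(3) + (2.0)·(1) + 0.2 = 1.3
ŷ3 = (-0.3)·(-2) + (2.0)·(2) + 0.2 = 4.8
errors² = [0.25, 2.56, 1.44, 0.0]
MSE = 4.2500/4 = 1.0625

1.0625


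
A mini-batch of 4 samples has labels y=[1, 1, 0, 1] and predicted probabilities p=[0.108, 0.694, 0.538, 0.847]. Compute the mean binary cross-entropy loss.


L[0] = -ln(0.108) = 2.2256
L[1] = -ln(0.694) = 0.3653
L[2] = -ln(1-0.538) = -ln(0.462) = 0.7722
L[3] = -ln(0.847) = 0.1661
mean = (2.2256 + 0.3653 + 0.7722 + 0.1661)/4 = 0.8823

0.8823


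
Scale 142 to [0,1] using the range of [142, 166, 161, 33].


min=33, max=166
(142-33)/(166-33) = 109/133 = 0.8195

0.8195


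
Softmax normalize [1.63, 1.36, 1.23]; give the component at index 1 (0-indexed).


Exponentials: e^1.63=5.1039, e^1.36=3.8962, e^1.23=3.4212
Sum = 12.4213
Softmax = [0.4109, 0.3137, 0.2754]
p[1] = 3.8962/12.4213 = 0.3137

0.3137


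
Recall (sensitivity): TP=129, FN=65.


Recall = TP/(TP+FN)
= 129/(129+65)
= 129/194 = 66.49%

66.49%


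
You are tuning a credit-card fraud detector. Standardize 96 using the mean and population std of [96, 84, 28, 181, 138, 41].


μ = 94.6667, σ = 52.8699
z = (96 - 94.6667)/52.8699 = 0.0252

0.0252


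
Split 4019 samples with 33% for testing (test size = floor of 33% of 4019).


Test = ⌊4019·33/100⌋ = 1326
Train = 4019 - 1326 = 2693

Train: 2693, Test: 1326


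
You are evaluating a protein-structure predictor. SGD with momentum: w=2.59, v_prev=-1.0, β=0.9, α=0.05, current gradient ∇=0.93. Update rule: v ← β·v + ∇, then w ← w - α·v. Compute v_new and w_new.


v_new = 0.9·-1.0 + 0.93 = -0.9 + 0.93 = 0.03
w_new = 2.59 - 0.05·0.03 = 2.59 - 0.0015 = 2.5885

v_new=0.03, w_new=2.5885


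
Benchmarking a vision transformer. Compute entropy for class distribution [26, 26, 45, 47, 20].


Probabilities: [26/164, 26/164, 45/164, 47/164, 20/164] ≈ [0.1585, 0.1585, 0.2744, 0.2866, 0.122]
H = -((26/164)·log₂(26/164) + (26/164)·log₂(26/164) + (45/164)·log₂(45/164) + (47/164)·log₂(47/164) + (20/164)·log₂(20/164))
  = 2.2413 bits

2.2413 bits


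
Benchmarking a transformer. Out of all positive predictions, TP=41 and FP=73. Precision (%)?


Precision = TP/(TP+FP)
= 41/(41+73)
= 41/114 = 35.96%

35.96%


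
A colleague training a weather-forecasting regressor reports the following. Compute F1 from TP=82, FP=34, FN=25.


Precision = 82/116 = 0.7069
Recall = 82/107 = 0.7664
F1 = 2·P·R/(P+R) = 2·TP/(2·TP+FP+FN) = 164/(164+34+25) = 164/223 = 0.7354

0.7354


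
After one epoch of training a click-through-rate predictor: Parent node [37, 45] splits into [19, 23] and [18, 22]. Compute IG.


Parent = [37, 45], H_parent = 0.9931
H_left = 0.9934 (n=42), H_right = 0.9928 (n=40)
H_children = (42/82)·0.9934 + (40/82)·0.9928 = 0.9931
IG = 0.9931 - 0.9931 = 0.0

0.0


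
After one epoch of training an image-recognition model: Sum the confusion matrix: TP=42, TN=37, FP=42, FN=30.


Total = TP + TN + FP + FN
= 42 + 37 + 42 + 30
= 151
(Predicted positive: 84, predicted negative: 67)

151


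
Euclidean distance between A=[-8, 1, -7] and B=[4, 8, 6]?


d = √((-8-4)² + (1-8)² + (-7-6)²)
  = √(144 + 49 + 169)
  = √362 = 19.0263

19.0263


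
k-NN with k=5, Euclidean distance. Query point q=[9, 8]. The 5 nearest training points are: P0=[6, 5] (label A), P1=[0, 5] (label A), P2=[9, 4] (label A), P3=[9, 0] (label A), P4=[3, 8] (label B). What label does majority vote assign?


d(q,P0) = 4.2426  (label A)
d(q,P1) = 9.4868  (label A)
d(q,P2) = 4.0  (label A)
d(q,P3) = 8.0  (label A)
d(q,P4) = 6.0  (label B)
Votes: A=4, B=1
Majority → A

A


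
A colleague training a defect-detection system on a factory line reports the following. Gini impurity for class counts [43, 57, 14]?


Probabilities: [43/114, 57/114, 14/114] ≈ [0.3772, 0.5, 0.1228]
Σpᵢ² = (1849 + 3249 + 196)/114² = 5294/12996
Gini = 1 - Σpᵢ² = 1 - 5294/12996 = 0.5926

0.5926


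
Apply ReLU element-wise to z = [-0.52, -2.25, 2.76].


ReLU(-0.52) = max(0, -0.52) = 0.0
ReLU(-2.25) = max(0, -2.25) = 0.0
ReLU(2.76) = max(0, 2.76) = 2.76
result = [0.0, 0.0, 2.76]

[0.0, 0.0, 2.76]


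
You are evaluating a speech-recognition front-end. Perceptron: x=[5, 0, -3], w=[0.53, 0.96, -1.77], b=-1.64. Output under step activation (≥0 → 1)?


z = (5)·(0.53) + (0)·(0.96) + (-3)·(-1.77) - 1.64
  = 6.32
step(z) = 1 (z≥0)

1


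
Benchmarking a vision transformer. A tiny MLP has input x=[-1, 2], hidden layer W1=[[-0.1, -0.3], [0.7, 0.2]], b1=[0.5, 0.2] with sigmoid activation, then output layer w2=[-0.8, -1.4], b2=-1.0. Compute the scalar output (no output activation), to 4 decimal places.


z1[0] = (-0.1)·(-1) + (-0.3)·(2) + 0.5 = 0.0
z1[1] = (0.7)·(-1) + (0.2)·(2) + 0.2 = -0.1
h = sigmoid(z1) = [0.5, 0.475]
output = (-0.8)·(0.5) + (-1.4)·(0.475) - 1.0 = -2.065

-2.065


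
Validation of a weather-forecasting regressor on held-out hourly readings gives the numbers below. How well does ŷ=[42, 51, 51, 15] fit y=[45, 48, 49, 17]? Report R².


ȳ = 39.75
SS_res = Σ(y-ŷ)² = 26
SS_tot = Σ(y-ȳ)² = 698.75
R² = 1 - SS_res/SS_tot = 1 - 0.0372 = 0.9628

0.9628


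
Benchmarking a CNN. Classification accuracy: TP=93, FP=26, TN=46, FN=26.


Accuracy = (TP+TN)/(TP+TN+FP+FN)
= (93+46)/(191)
= 139/191 = 72.77%

72.77%


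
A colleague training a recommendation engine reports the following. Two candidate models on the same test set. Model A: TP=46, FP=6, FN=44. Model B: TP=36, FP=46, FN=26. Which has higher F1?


Model A: P=46/52=0.8846, R=46/90=0.5111, F1=2PR/(P+R)=2TP/(2TP+FP+FN)=92/142=0.6479
Model B: P=36/82=0.439, R=36/62=0.5806, F1=2PR/(P+R)=2TP/(2TP+FP+FN)=72/144=0.5
0.6479 > 0.5 → Model A

Model A


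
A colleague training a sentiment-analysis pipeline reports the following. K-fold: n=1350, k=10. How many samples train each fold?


Fold size = 1350/10 = 135
Training per fold = 1350 - 135 = 1215

1215


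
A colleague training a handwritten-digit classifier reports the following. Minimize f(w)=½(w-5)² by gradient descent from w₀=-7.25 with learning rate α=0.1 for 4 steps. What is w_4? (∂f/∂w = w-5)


step 1: grad = -7.25-5 = -12.25; w = -7.25 - 0.1·(-12.25) = -6.025
step 2: grad = -6.025-5 = -11.025; w = -6.025 - 0.1·(-11.025) = -4.9225
step 3: grad = -4.9225-5 = -9.9225; w = -4.9225 - 0.1·(-9.9225) = -3.93025
step 4: grad = -3.93025-5 = -8.93025; w = -3.93025 - 0.1·(-8.93025) = -3.037225

-3.037225


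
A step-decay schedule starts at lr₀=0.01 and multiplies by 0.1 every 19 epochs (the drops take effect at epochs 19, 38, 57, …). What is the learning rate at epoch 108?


n_drops = ⌊108/19⌋ = 5
lr = 0.01·0.1^5 = 0.01·0.00001 = 0.0000001

0.0000001


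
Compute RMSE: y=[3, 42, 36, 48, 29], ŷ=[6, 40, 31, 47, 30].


MSE = 40/5 = 8
RMSE = √(40/5) = 2.8284

2.8284


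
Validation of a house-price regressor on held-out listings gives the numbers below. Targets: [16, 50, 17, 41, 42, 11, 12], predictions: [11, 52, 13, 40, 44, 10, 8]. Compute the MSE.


Squared errors: (16-11)²=25, (50-52)²=4, (17-13)²=16, (41-40)²=1, (42-44)²=4, (11-10)²=1, (12-8)²=16
Sum = 67
MSE = 67/7 = 67/7

67/7


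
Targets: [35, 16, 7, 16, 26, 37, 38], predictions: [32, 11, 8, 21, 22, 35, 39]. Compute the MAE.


Absolute errors: |35-32|=3, |16-11|=5, |7-8|=1, |16-21|=5, |26-22|=4, |37-35|=2, |38-39|=1
Sum = 21
MAE = 21/7 = 3

3


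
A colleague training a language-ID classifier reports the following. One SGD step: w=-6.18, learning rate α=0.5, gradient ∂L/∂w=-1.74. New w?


w_new = w - α·∇
= -6.18 - 0.5·-1.74
= -6.18 + 0.87
= -5.31

-5.31


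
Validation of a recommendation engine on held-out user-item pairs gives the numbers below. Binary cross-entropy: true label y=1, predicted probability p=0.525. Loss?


BCE = -[y·ln(p) + (1-y)·ln(1-p)]
= -1·ln(0.525) - 0
= -ln(0.525) = 0.6444

0.6444


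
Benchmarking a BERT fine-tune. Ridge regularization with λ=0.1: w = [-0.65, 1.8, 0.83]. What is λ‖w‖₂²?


‖w‖₂² = (-0.65)² + (1.8)² + (0.83)²
     = 0.4225 + 3.24 + 0.6889
     = 4.3514
λ·‖w‖₂² = 0.1·4.3514 = 0.43514

0.43514


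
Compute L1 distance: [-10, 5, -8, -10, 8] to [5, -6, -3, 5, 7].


d = |-10-5| + |5+ 6| + |-8+ 3| + |-10-5| + |8-7|
  = 15 + 11 + 5 + 15 + 1
  = 47

47


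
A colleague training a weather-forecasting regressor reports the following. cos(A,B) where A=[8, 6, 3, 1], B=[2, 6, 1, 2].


A·B = 8·2 + 6·6 + 3·1 + 1·2 = 57
‖A‖ = √110 = 10.4881, ‖B‖ = √45 = 6.7082
cos = 57/(√110·√45) = 57/√4950 = 0.8102

0.8102


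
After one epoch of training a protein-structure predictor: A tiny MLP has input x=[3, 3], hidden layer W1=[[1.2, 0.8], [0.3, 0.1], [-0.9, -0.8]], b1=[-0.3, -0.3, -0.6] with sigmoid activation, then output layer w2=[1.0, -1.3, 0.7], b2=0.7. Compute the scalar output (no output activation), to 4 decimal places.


z1[0] = (1.2)·(3) + (0.8)·(3) - 0.3 = 5.7
z1[1] = (0.3)·(3) + (0.1)·(3) - 0.3 = 0.9
z1[2] = (-0.9)·(3) + (-0.8)·(3) - 0.6 = -5.7
h = sigmoid(z1) = [0.9967, 0.7109, 0.0033]
output = (1.0)·(0.9967) + (-1.3)·(0.7109) + (0.7)·(0.0033) + 0.7 = 0.7748

0.7748


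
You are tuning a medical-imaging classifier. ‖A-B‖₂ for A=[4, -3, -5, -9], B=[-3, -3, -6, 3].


d = √((4+ 3)² + (-3+ 3)² + (-5+ 6)² + (-9-3)²)
  = √(49 + 0 + 1 + 144)
  = √194 = 13.9284

13.9284


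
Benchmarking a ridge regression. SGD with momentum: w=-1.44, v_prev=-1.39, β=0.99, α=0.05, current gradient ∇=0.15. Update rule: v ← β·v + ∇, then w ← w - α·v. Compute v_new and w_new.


v_new = 0.99·-1.39 + 0.15 = -1.3761 + 0.15 = -1.2261
w_new = -1.44 - 0.05·-1.2261 = -1.44 + 0.061305 = -1.378695

v_new=-1.2261, w_new=-1.378695


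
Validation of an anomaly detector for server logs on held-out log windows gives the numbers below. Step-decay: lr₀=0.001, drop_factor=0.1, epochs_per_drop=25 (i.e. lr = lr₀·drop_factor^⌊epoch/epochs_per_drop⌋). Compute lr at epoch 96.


n_drops = ⌊96/25⌋ = 3
lr = 0.001·0.1^3 = 0.001·0.001 = 0.000001

0.000001


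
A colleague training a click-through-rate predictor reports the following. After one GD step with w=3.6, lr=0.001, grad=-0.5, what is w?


w_new = w - α·∇
= 3.6 - 0.001·-0.5
= 3.6 + 0.0005
= 3.6005

3.6005


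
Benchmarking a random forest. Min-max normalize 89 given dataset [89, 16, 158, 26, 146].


min=16, max=158
(89-16)/(158-16) = 73/142 = 0.5141

0.5141


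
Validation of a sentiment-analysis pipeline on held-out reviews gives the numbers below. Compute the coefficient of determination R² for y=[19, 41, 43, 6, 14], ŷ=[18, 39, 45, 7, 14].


ȳ = 24.6
SS_res = Σ(y-ŷ)² = 10
SS_tot = Σ(y-ȳ)² = 1097.2
R² = 1 - SS_res/SS_tot = 1 - 0.0091 = 0.9909

0.9909


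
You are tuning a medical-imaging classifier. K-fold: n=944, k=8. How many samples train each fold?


Fold size = 944/8 = 118
Training per fold = 944 - 118 = 826

826


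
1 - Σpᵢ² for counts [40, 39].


Probabilities: [40/79, 39/79] ≈ [0.5063, 0.4937]
Σpᵢ² = (1600 + 1521)/79² = 3121/6241
Gini = 1 - Σpᵢ² = 1 - 3121/6241 = 0.4999

0.4999


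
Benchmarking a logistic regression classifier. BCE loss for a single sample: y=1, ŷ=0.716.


BCE = -[y·ln(p) + (1-y)·ln(1-p)]
= -1·ln(0.716) - 0
= -ln(0.716) = 0.3341

0.3341


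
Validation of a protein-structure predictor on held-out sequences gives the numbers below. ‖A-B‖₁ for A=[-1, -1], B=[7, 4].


d = |-1-7| + |-1-4|
  = 8 + 5
  = 13

13


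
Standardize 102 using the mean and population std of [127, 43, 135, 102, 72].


μ = 95.8, σ = 34.3593
z = (102 - 95.8)/34.3593 = 0.1804

0.1804


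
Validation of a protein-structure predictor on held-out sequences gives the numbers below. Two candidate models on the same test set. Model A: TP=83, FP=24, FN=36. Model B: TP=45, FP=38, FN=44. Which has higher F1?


Model A: P=83/107=0.7757, R=83/119=0.6975, F1=2PR/(P+R)=2TP/(2TP+FP+FN)=166/226=0.7345
Model B: P=45/83=0.5422, R=45/89=0.5056, F1=2PR/(P+R)=2TP/(2TP+FP+FN)=90/172=0.5233
0.7345 > 0.5233 → Model A

Model A


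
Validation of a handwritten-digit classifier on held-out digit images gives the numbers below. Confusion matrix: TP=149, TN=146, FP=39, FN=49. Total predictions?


Total = TP + TN + FP + FN
= 149 + 146 + 39 + 49
= 383
(Predicted positive: 188, predicted negative: 195)

383


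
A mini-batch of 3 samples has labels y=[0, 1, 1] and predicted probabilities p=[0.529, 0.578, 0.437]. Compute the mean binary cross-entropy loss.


L[0] = -ln(1-0.529) = -ln(0.471) = 0.7529
L[1] = -ln(0.578) = 0.5482
L[2] = -ln(0.437) = 0.8278
mean = (0.7529 + 0.5482 + 0.8278)/3 = 0.7096

0.7096


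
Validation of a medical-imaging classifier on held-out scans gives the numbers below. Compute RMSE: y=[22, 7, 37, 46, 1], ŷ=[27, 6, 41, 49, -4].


MSE = 76/5 = 15.2
RMSE = √(76/5) = 3.8987

3.8987


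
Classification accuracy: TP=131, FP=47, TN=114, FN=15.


Accuracy = (TP+TN)/(TP+TN+FP+FN)
= (131+114)/(307)
= 245/307 = 79.8%

79.8%


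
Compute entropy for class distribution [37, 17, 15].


Probabilities: [37/69, 17/69, 15/69] ≈ [0.5362, 0.2464, 0.2174]
H = -((37/69)·log₂(37/69) + (17/69)·log₂(17/69) + (15/69)·log₂(15/69))
  = 1.4587 bits

1.4587 bits


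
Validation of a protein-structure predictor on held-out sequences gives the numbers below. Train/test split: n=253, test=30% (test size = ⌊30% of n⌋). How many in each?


Test = ⌊253·30/100⌋ = 75
Train = 253 - 75 = 178

Train: 178, Test: 75


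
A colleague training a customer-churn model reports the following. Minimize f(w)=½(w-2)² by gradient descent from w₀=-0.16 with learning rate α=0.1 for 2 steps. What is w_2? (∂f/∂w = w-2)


step 1: grad = -0.16-2 = -2.16; w = -0.16 - 0.1·(-2.16) = 0.056
step 2: grad = 0.056-2 = -1.944; w = 0.056 - 0.1·(-1.944) = 0.2504

0.2504


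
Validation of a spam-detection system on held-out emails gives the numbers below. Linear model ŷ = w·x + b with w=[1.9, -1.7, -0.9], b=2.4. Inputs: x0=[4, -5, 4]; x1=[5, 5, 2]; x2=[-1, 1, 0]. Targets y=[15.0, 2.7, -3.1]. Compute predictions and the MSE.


ŷ0 = (1.9)·(4) + (-1.7)·(-5) + (-0.9)·(4) + 2.4 = 14.9
ŷ1 = (1.9)·(5) + (-1.7)·(5) + (-0.9)·(2) + 2.4 = 1.6
ŷ2 = (1.9)·(-1) + (-1.7)·(1) + (-0.9)·(0) + 2.4 = -1.2
errors² = [0.01, 1.21, 3.61]
MSE = 4.8300/3 = 1.61

1.61


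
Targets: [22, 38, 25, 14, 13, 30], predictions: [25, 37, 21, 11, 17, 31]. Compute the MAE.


Absolute errors: |22-25|=3, |38-37|=1, |25-21|=4, |14-11|=3, |13-17|=4, |30-31|=1
Sum = 16
MAE = 16/6 = 8/3

8/3


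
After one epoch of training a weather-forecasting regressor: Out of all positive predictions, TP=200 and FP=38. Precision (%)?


Precision = TP/(TP+FP)
= 200/(200+38)
= 200/238 = 84.03%

84.03%


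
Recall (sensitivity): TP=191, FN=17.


Recall = TP/(TP+FN)
= 191/(191+17)
= 191/208 = 91.83%

91.83%


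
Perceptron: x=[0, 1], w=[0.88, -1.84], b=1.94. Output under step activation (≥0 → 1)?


z = (0)·(0.88) + (1)·(-1.84) + 1.94
  = 0.1
step(z) = 1 (z≥0)

1


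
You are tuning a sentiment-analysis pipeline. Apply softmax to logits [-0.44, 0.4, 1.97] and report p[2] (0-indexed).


Exponentials: e^-0.44=0.644, e^0.4=1.4918, e^1.97=7.1707
Sum = 9.3065
Softmax = [0.0692, 0.1603, 0.7705]
p[2] = 7.1707/9.3065 = 0.7705

0.7705


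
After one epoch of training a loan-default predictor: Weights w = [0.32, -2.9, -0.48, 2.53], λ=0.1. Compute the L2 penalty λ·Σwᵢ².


‖w‖₂² = (0.32)² + (-2.9)² + (-0.48)² + (2.53)²
     = 0.1024 + 8.41 + 0.2304 + 6.4009
     = 15.1437
λ·‖w‖₂² = 0.1·15.1437 = 1.51437

1.51437


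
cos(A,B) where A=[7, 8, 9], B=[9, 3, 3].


A·B = 7·9 + 8·3 + 9·3 = 114
‖A‖ = √194 = 13.9284, ‖B‖ = √99 = 9.9499
cos = 114/(√194·√99) = 114/√19206 = 0.8226

0.8226


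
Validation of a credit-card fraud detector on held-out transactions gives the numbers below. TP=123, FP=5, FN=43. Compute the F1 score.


Precision = 123/128 = 0.9609
Recall = 123/166 = 0.741
F1 = 2·P·R/(P+R) = 2·TP/(2·TP+FP+FN) = 246/(246+5+43) = 246/294 = 0.8367

0.8367


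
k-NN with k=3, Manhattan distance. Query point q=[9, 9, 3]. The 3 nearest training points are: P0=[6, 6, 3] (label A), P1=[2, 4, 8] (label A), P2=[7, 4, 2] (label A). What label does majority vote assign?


d(q,P0) = 6  (label A)
d(q,P1) = 17  (label A)
d(q,P2) = 8  (label A)
Votes: A=3, B=0
Majority → A

A


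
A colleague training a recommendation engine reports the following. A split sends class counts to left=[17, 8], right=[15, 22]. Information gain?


Parent = [32, 30], H_parent = 0.9992
H_left = 0.9044 (n=25), H_right = 0.974 (n=37)
H_children = (25/62)·0.9044 + (37/62)·0.974 = 0.9459
IG = 0.9992 - 0.9459 = 0.0533

0.0533


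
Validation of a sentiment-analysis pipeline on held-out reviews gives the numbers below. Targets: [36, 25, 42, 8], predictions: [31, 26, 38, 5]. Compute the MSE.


Squared errors: (36-31)²=25, (25-26)²=1, (42-38)²=16, (8-5)²=9
Sum = 51
MSE = 51/4 = 51/4

51/4


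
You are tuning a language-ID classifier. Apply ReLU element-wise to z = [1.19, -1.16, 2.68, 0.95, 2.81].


ReLU(1.19) = max(0, 1.19) = 1.19
ReLU(-1.16) = max(0, -1.16) = 0.0
ReLU(2.68) = max(0, 2.68) = 2.68
ReLU(0.95) = max(0, 0.95) = 0.95
ReLU(2.81) = max(0, 2.81) = 2.81
result = [1.19, 0.0, 2.68, 0.95, 2.81]

[1.19, 0.0, 2.68, 0.95, 2.81]


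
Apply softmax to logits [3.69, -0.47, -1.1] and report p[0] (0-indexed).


Exponentials: e^3.69=40.0448, e^-0.47=0.625, e^-1.1=0.3329
Sum = 41.0027
Softmax = [0.9766, 0.0152, 0.0081]
p[0] = 40.0448/41.0027 = 0.9766

0.9766


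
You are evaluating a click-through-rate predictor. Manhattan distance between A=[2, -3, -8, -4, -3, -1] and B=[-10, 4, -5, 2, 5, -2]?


d = |2+ 10| + |-3-4| + |-8+ 5| + |-4-2| + |-3-5| + |-1+ 2|
  = 12 + 7 + 3 + 6 + 8 + 1
  = 37

37


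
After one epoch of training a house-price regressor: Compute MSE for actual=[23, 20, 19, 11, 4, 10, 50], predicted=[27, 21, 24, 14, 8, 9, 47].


Squared errors: (23-27)²=16, (20-21)²=1, (19-24)²=25, (11-14)²=9, (4-8)²=16, (10-9)²=1, (50-47)²=9
Sum = 77
MSE = 77/7 = 11

11


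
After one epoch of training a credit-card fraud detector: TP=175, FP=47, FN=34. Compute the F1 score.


Precision = 175/222 = 0.7883
Recall = 175/209 = 0.8373
F1 = 2·P·R/(P+R) = 2·TP/(2·TP+FP+FN) = 350/(350+47+34) = 350/431 = 0.8121

0.8121


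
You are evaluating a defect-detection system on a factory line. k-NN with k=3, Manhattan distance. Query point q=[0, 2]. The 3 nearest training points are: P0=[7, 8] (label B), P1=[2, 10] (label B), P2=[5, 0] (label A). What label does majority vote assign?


d(q,P0) = 13  (label B)
d(q,P1) = 10  (label B)
d(q,P2) = 7  (label A)
Votes: A=1, B=2
Majority → B

B


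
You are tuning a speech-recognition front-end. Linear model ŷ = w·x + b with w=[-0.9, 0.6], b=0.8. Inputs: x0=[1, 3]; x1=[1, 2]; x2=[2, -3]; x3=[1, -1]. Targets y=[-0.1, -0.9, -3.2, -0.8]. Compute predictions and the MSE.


ŷ0 = (-0.9)·(1) + (0.6)·(3) + 0.8 = 1.7
ŷ1 = (-0.9)·(1) + (0.6)·(2) + 0.8 = 1.1
ŷ2 = (-0.9)·(2) + (0.6)·(-3) + 0.8 = -2.8
ŷ3 = (-0.9)·(1) + (0.6)·(-1) + 0.8 = -0.7
errors² = [3.24, 4.0, 0.16, 0.01]
MSE = 7.4100/4 = 1.8525

1.8525


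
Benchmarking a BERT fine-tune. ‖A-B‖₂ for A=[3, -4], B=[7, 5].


d = √((3-7)² + (-4-5)²)
  = √(16 + 81)
  = √97 = 9.8489

9.8489


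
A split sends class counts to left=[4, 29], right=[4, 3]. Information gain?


Parent = [8, 32], H_parent = 0.7219
H_left = 0.5328 (n=33), H_right = 0.9852 (n=7)
H_children = (33/40)·0.5328 + (7/40)·0.9852 = 0.612
IG = 0.7219 - 0.612 = 0.1099

0.1099


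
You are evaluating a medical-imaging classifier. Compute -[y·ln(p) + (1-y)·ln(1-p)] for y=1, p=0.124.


BCE = -[y·ln(p) + (1-y)·ln(1-p)]
= -1·ln(0.124) - 0
= -ln(0.124) = 2.0875

2.0875


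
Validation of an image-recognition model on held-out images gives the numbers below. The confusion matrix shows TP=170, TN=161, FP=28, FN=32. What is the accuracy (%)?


Accuracy = (TP+TN)/(TP+TN+FP+FN)
= (170+161)/(391)
= 331/391 = 84.65%

84.65%


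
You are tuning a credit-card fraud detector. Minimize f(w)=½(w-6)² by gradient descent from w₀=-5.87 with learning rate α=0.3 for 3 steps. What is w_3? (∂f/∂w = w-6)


step 1: grad = -5.87-6 = -11.87; w = -5.87 - 0.3·(-11.87) = -2.309
step 2: grad = -2.309-6 = -8.309; w = -2.309 - 0.3·(-8.309) = 0.1837
step 3: grad = 0.1837-6 = -5.8163; w = 0.1837 - 0.3·(-5.8163) = 1.92859

1.92859


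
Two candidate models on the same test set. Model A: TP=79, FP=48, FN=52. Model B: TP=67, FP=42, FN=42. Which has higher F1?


Model A: P=79/127=0.622, R=79/131=0.6031, F1=2PR/(P+R)=2TP/(2TP+FP+FN)=158/258=0.6124
Model B: P=67/109=0.6147, R=67/109=0.6147, F1=2PR/(P+R)=2TP/(2TP+FP+FN)=134/218=0.6147
0.6124 < 0.6147 → Model B

Model B


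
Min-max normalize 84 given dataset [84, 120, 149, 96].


min=84, max=149
(84-84)/(149-84) = 0/65 = 0.0

0.0


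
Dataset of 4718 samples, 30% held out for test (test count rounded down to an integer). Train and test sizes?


Test = ⌊4718·30/100⌋ = 1415
Train = 4718 - 1415 = 3303

Train: 3303, Test: 1415


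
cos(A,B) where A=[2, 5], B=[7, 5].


A·B = 2·7 + 5·5 = 39
‖A‖ = √29 = 5.3852, ‖B‖ = √74 = 8.6023
cos = 39/(√29·√74) = 39/√2146 = 0.8419

0.8419


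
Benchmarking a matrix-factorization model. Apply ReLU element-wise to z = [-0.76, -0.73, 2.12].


ReLU(-0.76) = max(0, -0.76) = 0.0
ReLU(-0.73) = max(0, -0.73) = 0.0
ReLU(2.12) = max(0, 2.12) = 2.12
result = [0.0, 0.0, 2.12]

[0.0, 0.0, 2.12]


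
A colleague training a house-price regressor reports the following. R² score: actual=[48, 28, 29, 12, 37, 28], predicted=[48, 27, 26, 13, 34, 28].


ȳ = 30.3333
SS_res = Σ(y-ŷ)² = 20
SS_tot = Σ(y-ȳ)² = 705.33
R² = 1 - SS_res/SS_tot = 1 - 0.0284 = 0.9716

0.9716


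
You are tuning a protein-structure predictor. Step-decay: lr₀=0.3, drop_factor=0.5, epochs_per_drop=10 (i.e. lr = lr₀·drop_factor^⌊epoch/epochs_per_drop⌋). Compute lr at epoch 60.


n_drops = ⌊60/10⌋ = 6
lr = 0.3·0.5^6 = 0.3·0.015625 = 0.0046875

0.0046875


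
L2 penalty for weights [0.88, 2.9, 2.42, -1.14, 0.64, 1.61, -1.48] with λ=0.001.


‖w‖₂² = (0.88)² + (2.9)² + (2.42)² + (-1.14)² + (0.64)² + (1.61)² + (-1.48)²
     = 0.7744 + 8.41 + 5.8564 + 1.2996 + 0.4096 + 2.5921 + 2.1904
     = 21.5325
λ·‖w‖₂² = 0.001·21.5325 = 0.021532

0.021532


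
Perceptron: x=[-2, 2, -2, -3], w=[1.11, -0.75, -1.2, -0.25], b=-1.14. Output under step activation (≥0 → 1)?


z = (-2)·(1.11) + (2)·(-0.75) + (-2)·(-1.2) + (-3)·(-0.25) - 1.14
  = -1.71
step(z) = 0 (z<0)

0


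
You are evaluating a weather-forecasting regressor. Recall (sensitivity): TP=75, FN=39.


Recall = TP/(TP+FN)
= 75/(75+39)
= 75/114 = 65.79%

65.79%


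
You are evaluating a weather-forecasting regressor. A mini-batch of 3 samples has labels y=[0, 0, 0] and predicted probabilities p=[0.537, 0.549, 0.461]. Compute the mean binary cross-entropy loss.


L[0] = -ln(1-0.537) = -ln(0.463) = 0.77
L[1] = -ln(1-0.549) = -ln(0.451) = 0.7963
L[2] = -ln(1-0.461) = -ln(0.539) = 0.618
mean = (0.77 + 0.7963 + 0.618)/3 = 0.7281

0.7281


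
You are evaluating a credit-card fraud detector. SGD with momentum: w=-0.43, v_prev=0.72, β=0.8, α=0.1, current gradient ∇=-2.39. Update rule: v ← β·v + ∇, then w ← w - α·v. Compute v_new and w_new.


v_new = 0.8·0.72 - 2.39 = 0.576 - 2.39 = -1.814
w_new = -0.43 - 0.1·-1.814 = -0.43 + 0.1814 = -0.2486

v_new=-1.814, w_new=-0.2486


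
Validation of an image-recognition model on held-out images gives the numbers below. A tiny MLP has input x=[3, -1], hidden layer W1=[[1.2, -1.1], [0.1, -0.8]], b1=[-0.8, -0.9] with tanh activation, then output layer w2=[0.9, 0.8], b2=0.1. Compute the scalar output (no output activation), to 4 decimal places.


z1[0] = (1.2)·(3) + (-1.1)·(-1) - 0.8 = 3.9
z1[1] = (0.1)·(3) + (-0.8)·(-1) - 0.9 = 0.2
h = tanh(z1) = [0.9992, 0.1974]
output = (0.9)·(0.9992) + (0.8)·(0.1974) + 0.1 = 1.1572

1.1572


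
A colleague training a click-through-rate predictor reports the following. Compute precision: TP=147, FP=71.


Precision = TP/(TP+FP)
= 147/(147+71)
= 147/218 = 67.43%

67.43%


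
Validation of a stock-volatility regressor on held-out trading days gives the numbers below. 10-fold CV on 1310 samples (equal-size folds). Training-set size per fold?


Fold size = 1310/10 = 131
Training per fold = 1310 - 131 = 1179

1179


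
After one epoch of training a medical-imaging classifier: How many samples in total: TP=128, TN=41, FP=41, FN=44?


Total = TP + TN + FP + FN
= 128 + 41 + 41 + 44
= 254
(Predicted positive: 169, predicted negative: 85)

254


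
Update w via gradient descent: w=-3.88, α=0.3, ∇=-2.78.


w_new = w - α·∇
= -3.88 - 0.3·-2.78
= -3.88 + 0.834
= -3.046

-3.046


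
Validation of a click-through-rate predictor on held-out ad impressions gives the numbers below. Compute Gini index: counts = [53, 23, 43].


Probabilities: [53/119, 23/119, 43/119] ≈ [0.4454, 0.1933, 0.3613]
Σpᵢ² = (2809 + 529 + 1849)/119² = 5187/14161
Gini = 1 - Σpᵢ² = 1 - 5187/14161 = 0.6337

0.6337


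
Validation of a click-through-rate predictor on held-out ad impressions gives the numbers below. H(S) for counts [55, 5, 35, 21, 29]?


Probabilities: [55/145, 5/145, 35/145, 21/145, 29/145] ≈ [0.3793, 0.0345, 0.2414, 0.1448, 0.2]
H = -((55/145)·log₂(55/145) + (5/145)·log₂(5/145) + (35/145)·log₂(35/145) + (21/145)·log₂(21/145) + (29/145)·log₂(29/145))
  = 2.0611 bits

2.0611 bits


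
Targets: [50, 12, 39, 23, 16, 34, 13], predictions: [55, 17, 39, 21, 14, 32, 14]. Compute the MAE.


Absolute errors: |50-55|=5, |12-17|=5, |39-39|=0, |23-21|=2, |16-14|=2, |34-32|=2, |13-14|=1
Sum = 17
MAE = 17/7 = 17/7

17/7


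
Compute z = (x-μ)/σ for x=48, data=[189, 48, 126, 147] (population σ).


μ = 127.5, σ = 51.1981
z = (48 - 127.5)/51.1981 = -1.5528

-1.5528


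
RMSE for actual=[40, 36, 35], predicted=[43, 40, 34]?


MSE = 26/3 = 8.6667
RMSE = √(26/3) = 2.9439

2.9439


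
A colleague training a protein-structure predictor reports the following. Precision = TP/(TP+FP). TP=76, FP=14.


Precision = TP/(TP+FP)
= 76/(76+14)
= 76/90 = 84.44%

84.44%


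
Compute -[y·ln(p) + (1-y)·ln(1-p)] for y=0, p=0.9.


BCE = -[y·ln(p) + (1-y)·ln(1-p)]
= -0 - 1·ln(1-0.9)
= -ln(0.1) = 2.3026

2.3026


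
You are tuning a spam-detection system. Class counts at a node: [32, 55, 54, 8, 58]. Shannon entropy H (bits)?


Probabilities: [32/207, 55/207, 54/207, 8/207, 58/207] ≈ [0.1546, 0.2657, 0.2609, 0.0386, 0.2802]
H = -((32/207)·log₂(32/207) + (55/207)·log₂(55/207) + (54/207)·log₂(54/207) + (8/207)·log₂(8/207) + (58/207)·log₂(58/207))
  = 2.1258 bits

2.1258 bits


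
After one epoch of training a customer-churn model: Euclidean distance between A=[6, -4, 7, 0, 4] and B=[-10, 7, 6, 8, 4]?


d = √((6+ 10)² + (-4-7)² + (7-6)² + (0-8)² + (4-4)²)
  = √(256 + 121 + 1 + 64 + 0)
  = √442 = 21.0238

21.0238


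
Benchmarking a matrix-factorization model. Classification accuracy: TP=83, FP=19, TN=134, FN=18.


Accuracy = (TP+TN)/(TP+TN+FP+FN)
= (83+134)/(254)
= 217/254 = 85.43%

85.43%


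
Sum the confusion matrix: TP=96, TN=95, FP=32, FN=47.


Total = TP + TN + FP + FN
= 96 + 95 + 32 + 47
= 270
(Predicted positive: 128, predicted negative: 142)

270


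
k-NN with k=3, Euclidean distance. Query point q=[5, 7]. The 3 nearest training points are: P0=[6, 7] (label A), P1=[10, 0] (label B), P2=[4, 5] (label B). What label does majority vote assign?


d(q,P0) = 1.0  (label A)
d(q,P1) = 8.6023  (label B)
d(q,P2) = 2.2361  (label B)
Votes: A=1, B=2
Majority → B

B


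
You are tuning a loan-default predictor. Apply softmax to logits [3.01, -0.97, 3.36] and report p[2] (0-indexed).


Exponentials: e^3.01=20.2874, e^-0.97=0.3791, e^3.36=28.7892
Sum = 49.4557
Softmax = [0.4102, 0.0077, 0.5821]
p[2] = 28.7892/49.4557 = 0.5821

0.5821


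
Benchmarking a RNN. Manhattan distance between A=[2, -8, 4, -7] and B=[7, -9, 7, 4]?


d = |2-7| + |-8+ 9| + |4-7| + |-7-4|
  = 5 + 1 + 3 + 11
  = 20

20


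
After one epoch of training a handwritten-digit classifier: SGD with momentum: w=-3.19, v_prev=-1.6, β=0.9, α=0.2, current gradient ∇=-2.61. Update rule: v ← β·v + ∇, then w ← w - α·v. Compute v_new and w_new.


v_new = 0.9·-1.6 - 2.61 = -1.44 - 2.61 = -4.05
w_new = -3.19 - 0.2·-4.05 = -3.19 + 0.81 = -2.38

v_new=-4.05, w_new=-2.38


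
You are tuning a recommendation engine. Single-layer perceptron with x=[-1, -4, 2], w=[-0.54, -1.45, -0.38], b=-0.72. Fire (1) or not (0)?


z = (-1)·(-0.54) + (-4)·(-1.45) + (2)·(-0.38) - 0.72
  = 4.86
step(z) = 1 (z≥0)

1


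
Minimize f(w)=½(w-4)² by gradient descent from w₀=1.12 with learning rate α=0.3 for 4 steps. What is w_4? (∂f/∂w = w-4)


step 1: grad = 1.12-4 = -2.88; w = 1.12 - 0.3·(-2.88) = 1.984
step 2: grad = 1.984-4 = -2.016; w = 1.984 - 0.3·(-2.016) = 2.5888
step 3: grad = 2.5888-4 = -1.4112; w = 2.5888 - 0.3·(-1.4112) = 3.01216
step 4: grad = 3.01216-4 = -0.98784; w = 3.01216 - 0.3·(-0.98784) = 3.308512

3.308512


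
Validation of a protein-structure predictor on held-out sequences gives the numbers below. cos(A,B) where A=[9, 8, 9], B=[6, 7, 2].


A·B = 9·6 + 8·7 + 9·2 = 128
‖A‖ = √226 = 15.0333, ‖B‖ = √89 = 9.434
cos = 128/(√226·√89) = 128/√20114 = 0.9025

0.9025


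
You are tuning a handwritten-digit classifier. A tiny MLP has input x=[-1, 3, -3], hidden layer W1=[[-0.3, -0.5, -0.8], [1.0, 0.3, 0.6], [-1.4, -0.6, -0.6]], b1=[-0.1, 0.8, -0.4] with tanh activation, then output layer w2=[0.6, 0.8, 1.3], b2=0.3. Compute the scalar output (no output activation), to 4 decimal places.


z1[0] = (-0.3)·(-1) + (-0.5)·(3) + (-0.8)·(-3) - 0.1 = 1.1
z1[1] = (1.0)·(-1) + (0.3)·(3) + (0.6)·(-3) + 0.8 = -1.1
z1[2] = (-1.4)·(-1) + (-0.6)·(3) + (-0.6)·(-3) - 0.4 = 1.0
h = tanh(z1) = [0.8005, -0.8005, 0.7616]
output = (0.6)·(0.8005) + (0.8)·(-0.8005) + (1.3)·(0.7616) + 0.3 = 1.13

1.13


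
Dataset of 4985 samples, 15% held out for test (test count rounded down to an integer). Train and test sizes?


Test = ⌊4985·15/100⌋ = 747
Train = 4985 - 747 = 4238

Train: 4238, Test: 747


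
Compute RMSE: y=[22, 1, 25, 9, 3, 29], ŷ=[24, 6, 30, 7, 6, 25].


MSE = 83/6 = 13.8333
RMSE = √(83/6) = 3.7193

3.7193


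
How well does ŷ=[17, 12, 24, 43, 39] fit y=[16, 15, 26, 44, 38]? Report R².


ȳ = 27.8
SS_res = Σ(y-ŷ)² = 16
SS_tot = Σ(y-ȳ)² = 672.8
R² = 1 - SS_res/SS_tot = 1 - 0.0238 = 0.9762

0.9762


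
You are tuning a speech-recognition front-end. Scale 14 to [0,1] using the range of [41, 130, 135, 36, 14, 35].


min=14, max=135
(14-14)/(135-14) = 0/121 = 0.0

0.0


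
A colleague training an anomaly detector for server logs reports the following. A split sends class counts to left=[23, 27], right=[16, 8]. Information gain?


Parent = [39, 35], H_parent = 0.9979
H_left = 0.9954 (n=50), H_right = 0.9183 (n=24)
H_children = (50/74)·0.9954 + (24/74)·0.9183 = 0.9704
IG = 0.9979 - 0.9704 = 0.0275

0.0275


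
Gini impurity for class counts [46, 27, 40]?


Probabilities: [46/113, 27/113, 40/113] ≈ [0.4071, 0.2389, 0.354]
Σpᵢ² = (2116 + 729 + 1600)/113² = 4445/12769
Gini = 1 - Σpᵢ² = 1 - 4445/12769 = 0.6519

0.6519


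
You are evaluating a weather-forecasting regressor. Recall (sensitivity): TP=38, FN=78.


Recall = TP/(TP+FN)
= 38/(38+78)
= 38/116 = 32.76%

32.76%


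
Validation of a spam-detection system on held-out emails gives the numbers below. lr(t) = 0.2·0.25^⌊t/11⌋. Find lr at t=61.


n_drops = ⌊61/11⌋ = 5
lr = 0.2·0.25^5 = 0.2·0.0009765625 = 0.0001953125

0.0001953125


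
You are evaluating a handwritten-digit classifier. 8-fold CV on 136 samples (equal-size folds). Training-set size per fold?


Fold size = 136/8 = 17
Training per fold = 136 - 17 = 119

119


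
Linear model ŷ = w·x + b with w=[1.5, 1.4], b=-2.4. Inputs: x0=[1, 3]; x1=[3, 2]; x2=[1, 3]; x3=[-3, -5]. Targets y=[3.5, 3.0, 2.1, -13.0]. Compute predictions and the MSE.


ŷ0 = (1.5)·(1) + (1.4)·(3) - 2.4 = 3.3
ŷ1 = (1.5)·(3) + (1.4)·(2) - 2.4 = 4.9
ŷ2 = (1.5)·(1) + (1.4)·(3) - 2.4 = 3.3
ŷ3 = (1.5)·(-3) + (1.4)·(-5) - 2.4 = -13.9
errors² = [0.04, 3.61, 1.44, 0.81]
MSE = 5.9000/4 = 1.475

1.475


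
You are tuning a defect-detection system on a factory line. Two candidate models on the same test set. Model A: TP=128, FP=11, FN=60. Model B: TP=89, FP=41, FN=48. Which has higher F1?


Model A: P=128/139=0.9209, R=128/188=0.6809, F1=2PR/(P+R)=2TP/(2TP+FP+FN)=256/327=0.7829
Model B: P=89/130=0.6846, R=89/137=0.6496, F1=2PR/(P+R)=2TP/(2TP+FP+FN)=178/267=0.6667
0.7829 > 0.6667 → Model A

Model A


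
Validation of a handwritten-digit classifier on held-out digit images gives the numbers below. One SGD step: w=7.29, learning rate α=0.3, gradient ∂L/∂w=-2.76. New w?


w_new = w - α·∇
= 7.29 - 0.3·-2.76
= 7.29 + 0.828
= 8.118

8.118


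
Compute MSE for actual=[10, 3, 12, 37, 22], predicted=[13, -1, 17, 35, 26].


Squared errors: (10-13)²=9, (3+ 1)²=16, (12-17)²=25, (37-35)²=4, (22-26)²=16
Sum = 70
MSE = 70/5 = 14

14


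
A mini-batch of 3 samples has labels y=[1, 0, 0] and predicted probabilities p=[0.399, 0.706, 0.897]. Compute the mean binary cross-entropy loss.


L[0] = -ln(0.399) = 0.9188
L[1] = -ln(1-0.706) = -ln(0.294) = 1.2242
L[2] = -ln(1-0.897) = -ln(0.103) = 2.273
mean = (0.9188 + 1.2242 + 2.273)/3 = 1.472

1.472


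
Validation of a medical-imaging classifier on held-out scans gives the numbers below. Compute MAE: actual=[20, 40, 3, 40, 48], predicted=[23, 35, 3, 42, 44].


Absolute errors: |20-23|=3, |40-35|=5, |3-3|=0, |40-42|=2, |48-44|=4
Sum = 14
MAE = 14/5 = 14/5

14/5


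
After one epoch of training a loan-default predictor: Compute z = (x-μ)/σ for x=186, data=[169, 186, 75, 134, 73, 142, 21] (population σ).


μ = 114.2857, σ = 55.0888
z = (186 - 114.2857)/55.0888 = 1.3018

1.3018


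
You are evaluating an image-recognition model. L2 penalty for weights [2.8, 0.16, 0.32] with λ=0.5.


‖w‖₂² = (2.8)² + (0.16)² + (0.32)²
     = 7.84 + 0.0256 + 0.1024
     = 7.968
λ·‖w‖₂² = 0.5·7.968 = 3.984

3.984


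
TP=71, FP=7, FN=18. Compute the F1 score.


Precision = 71/78 = 0.9103
Recall = 71/89 = 0.7978
F1 = 2·P·R/(P+R) = 2·TP/(2·TP+FP+FN) = 142/(142+7+18) = 142/167 = 0.8503

0.8503


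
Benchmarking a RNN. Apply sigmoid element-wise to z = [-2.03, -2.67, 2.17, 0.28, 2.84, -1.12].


σ(-2.03) = 1/(1+e^2.03) = 0.1161
σ(-2.67) = 1/(1+e^2.67) = 0.0648
σ(2.17) = 1/(1+e^-2.17) = 0.8975
σ(0.28) = 1/(1+e^-0.28) = 0.5695
σ(2.84) = 1/(1+e^-2.84) = 0.9448
σ(-1.12) = 1/(1+e^1.12) = 0.246
result = [0.1161, 0.0648, 0.8975, 0.5695, 0.9448, 0.246]

[0.1161, 0.0648, 0.8975, 0.5695, 0.9448, 0.246]


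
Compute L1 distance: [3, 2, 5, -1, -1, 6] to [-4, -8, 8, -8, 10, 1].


d = |3+ 4| + |2+ 8| + |5-8| + |-1+ 8| + |-1-10| + |6-1|
  = 7 + 10 + 3 + 7 + 11 + 5
  = 43

43


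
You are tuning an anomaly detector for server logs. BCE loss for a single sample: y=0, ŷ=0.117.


BCE = -[y·ln(p) + (1-y)·ln(1-p)]
= -0 - 1·ln(1-0.117)
= -ln(0.883) = 0.1244

0.1244


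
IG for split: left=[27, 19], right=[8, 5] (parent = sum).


Parent = [35, 24], H_parent = 0.9748
H_left = 0.9781 (n=46), H_right = 0.9612 (n=13)
H_children = (46/59)·0.9781 + (13/59)·0.9612 = 0.9744
IG = 0.9748 - 0.9744 = 0.0004

0.0004


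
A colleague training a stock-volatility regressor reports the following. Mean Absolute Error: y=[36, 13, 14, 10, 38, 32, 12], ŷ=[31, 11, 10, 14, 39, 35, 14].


Absolute errors: |36-31|=5, |13-11|=2, |14-10|=4, |10-14|=4, |38-39|=1, |32-35|=3, |12-14|=2
Sum = 21
MAE = 21/7 = 3

3


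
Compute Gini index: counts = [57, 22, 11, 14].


Probabilities: [57/104, 22/104, 11/104, 14/104] ≈ [0.5481, 0.2115, 0.1058, 0.1346]
Σpᵢ² = (3249 + 484 + 121 + 196)/104² = 4050/10816
Gini = 1 - Σpᵢ² = 1 - 4050/10816 = 0.6256

0.6256


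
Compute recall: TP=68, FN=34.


Recall = TP/(TP+FN)
= 68/(68+34)
= 68/102 = 66.67%

66.67%


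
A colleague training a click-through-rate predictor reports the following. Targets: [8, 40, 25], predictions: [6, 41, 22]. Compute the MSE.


Squared errors: (8-6)²=4, (40-41)²=1, (25-22)²=9
Sum = 14
MSE = 14/3 = 14/3

14/3


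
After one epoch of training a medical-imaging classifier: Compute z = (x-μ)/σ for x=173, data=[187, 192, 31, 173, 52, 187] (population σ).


μ = 137, σ = 68.0466
z = (173 - 137)/68.0466 = 0.529

0.529
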